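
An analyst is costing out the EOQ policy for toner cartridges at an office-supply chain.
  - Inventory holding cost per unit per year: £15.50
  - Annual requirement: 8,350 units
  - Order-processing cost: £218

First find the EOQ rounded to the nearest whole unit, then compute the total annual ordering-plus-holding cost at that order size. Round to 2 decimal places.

£7,511.95

EOQ = √(2DS/H) = √(2 × 8,350 × 218 / 15.5)
    = √(234,877.42) ≈ 484.64 → Q = 485 units
Ordering: D/Q × S = 8,350/485 × £218 = £3,753.20
Holding:  Q/2 × H = 485/2 × £15.5 = £3,758.75
Total = £3,753.20 + £3,758.75 = £7,511.95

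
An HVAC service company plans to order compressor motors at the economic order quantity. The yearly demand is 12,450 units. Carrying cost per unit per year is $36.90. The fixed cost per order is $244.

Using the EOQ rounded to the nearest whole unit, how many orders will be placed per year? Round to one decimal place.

30.7 orders per year

2DS/H = 2·12,450·244/36.9 = 164,650.41
EOQ = √164,650.41 ≈ 405.77 → Q = 406
Orders per year = D/Q = 12,450 / 406 = 30.665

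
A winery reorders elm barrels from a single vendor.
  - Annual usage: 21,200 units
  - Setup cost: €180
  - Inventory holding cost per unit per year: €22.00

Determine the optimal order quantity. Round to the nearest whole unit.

589 units

Q* = √(2·D·S / H) = √(2·21,200·180 / 22) = √346,909.1 ≈ 588.99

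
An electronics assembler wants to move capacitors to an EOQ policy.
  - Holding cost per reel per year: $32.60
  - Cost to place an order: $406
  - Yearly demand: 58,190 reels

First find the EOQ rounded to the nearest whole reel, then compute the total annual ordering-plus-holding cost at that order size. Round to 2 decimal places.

2DS/H = 2·58,190·406/32.6 = 1,449,395.09
EOQ = √1,449,395.09 ≈ 1,203.91 → Q = 1,204 reels
Annual ordering cost = (D/Q)·S = (58,190/1,204) × 406 = $19,622.21
Annual holding cost  = (Q/2)·H = (1,204/2) × 32.6 = $19,625.20
Total = $19,622.21 + $19,625.20 = $39,247.41

$39,247.41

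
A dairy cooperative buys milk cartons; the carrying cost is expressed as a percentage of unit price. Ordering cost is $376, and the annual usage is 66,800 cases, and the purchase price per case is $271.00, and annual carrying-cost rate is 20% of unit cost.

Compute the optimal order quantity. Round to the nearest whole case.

Holding cost per case per year: H = 20% × $271 = $54.2000
2DS/H = 2·66,800·376/54.2 = 926,819.19
EOQ = √926,819.19 ≈ 962.71

963 cases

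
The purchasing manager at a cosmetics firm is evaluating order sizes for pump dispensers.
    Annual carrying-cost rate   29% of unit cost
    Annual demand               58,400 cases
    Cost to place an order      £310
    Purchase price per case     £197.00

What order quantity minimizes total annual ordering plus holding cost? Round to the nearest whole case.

Carrying cost H = £197 × 29% = £57.1300/case/yr
Optimal lot size Q* = (2 × 58,400 × £310 / £57.13)^½ ≈ 796.10

796 cases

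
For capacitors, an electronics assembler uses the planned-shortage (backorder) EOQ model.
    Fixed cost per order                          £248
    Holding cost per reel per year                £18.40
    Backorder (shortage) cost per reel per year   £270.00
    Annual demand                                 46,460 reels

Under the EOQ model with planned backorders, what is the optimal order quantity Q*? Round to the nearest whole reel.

Q* = √(2DS/H) · √((H + b)/b)
   = √(2 × 46,460 × 248 / 18.4) · √((18.4 + 270) / 270)
   = 1,119.107 × 1.0335 ≈ 1,156.61

1,157 reels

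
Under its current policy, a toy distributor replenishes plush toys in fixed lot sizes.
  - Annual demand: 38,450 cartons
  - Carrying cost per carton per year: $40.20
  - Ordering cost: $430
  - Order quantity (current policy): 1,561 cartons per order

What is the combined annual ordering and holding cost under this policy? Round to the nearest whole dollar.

Orders/yr = 38,450/1,561 = 24.632; ordering cost = 24.632 × $430 = $10,591.61
Average inventory = 1,561/2 = 780.5; holding cost = 780.5 × $40.2 = $31,376.10
Total = $10,591.61 + $31,376.10 = $41,967.71

$41,968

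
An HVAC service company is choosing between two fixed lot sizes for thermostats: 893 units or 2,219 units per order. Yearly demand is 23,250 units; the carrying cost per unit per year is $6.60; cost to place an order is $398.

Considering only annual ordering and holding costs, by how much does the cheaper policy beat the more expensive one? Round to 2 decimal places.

TC(Q) = (D/Q)S + (Q/2)H
TC(893) = (23,250/893)×398 + (893/2)×6.6 = $13,309.16
TC(2,219) = (23,250/2,219)×398 + (2,219/2)×6.6 = $11,492.82
Lots of 2,219 are cheaper by $1,816.34.

$1,816.34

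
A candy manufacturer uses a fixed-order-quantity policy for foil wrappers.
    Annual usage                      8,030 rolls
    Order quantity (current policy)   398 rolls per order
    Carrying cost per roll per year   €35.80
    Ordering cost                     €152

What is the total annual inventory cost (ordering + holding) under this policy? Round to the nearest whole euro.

€10,191

Orders/yr = 8,030/398 = 20.176; ordering cost = 20.176 × €152 = €3,066.73
Average inventory = 398/2 = 199; holding cost = 199 × €35.8 = €7,124.20
Total = €3,066.73 + €7,124.20 = €10,190.93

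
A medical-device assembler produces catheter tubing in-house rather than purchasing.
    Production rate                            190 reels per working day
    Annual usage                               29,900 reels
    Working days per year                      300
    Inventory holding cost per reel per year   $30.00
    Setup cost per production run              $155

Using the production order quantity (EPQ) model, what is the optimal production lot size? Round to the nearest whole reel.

806 reels

Daily demand d = 29,900/300 = 99.667; p = 190; 1 − d/p = 0.47544
EPQ = √(2DS / (H(1 − d/p)))
    = √(2 × 29,900 × 155 / (30 × 0.47544)) ≈ 806.14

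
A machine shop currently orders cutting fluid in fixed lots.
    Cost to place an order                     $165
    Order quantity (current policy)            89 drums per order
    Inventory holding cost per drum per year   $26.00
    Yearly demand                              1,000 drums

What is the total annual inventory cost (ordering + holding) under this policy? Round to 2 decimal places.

Ordering: D/Q × S = 1,000/89 × $165 = $1,853.93
Holding:  Q/2 × H = 89/2 × $26 = $1,157.00
Total = $1,853.93 + $1,157.00 = $3,010.93

$3,010.93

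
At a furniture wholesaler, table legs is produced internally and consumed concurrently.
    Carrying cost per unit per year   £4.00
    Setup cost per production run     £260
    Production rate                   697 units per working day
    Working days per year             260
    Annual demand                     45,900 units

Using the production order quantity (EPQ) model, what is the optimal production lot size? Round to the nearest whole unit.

d = 45,900/260 = 176.5385 units/day;  effective holding cost H(1 − d/p) = 4·(1 − 176.5385/697) = 2.98687
Q* = √(2DS / H_eff) = √(2·45,900·260 / 2.98687) ≈ 2,826.83

2,827 units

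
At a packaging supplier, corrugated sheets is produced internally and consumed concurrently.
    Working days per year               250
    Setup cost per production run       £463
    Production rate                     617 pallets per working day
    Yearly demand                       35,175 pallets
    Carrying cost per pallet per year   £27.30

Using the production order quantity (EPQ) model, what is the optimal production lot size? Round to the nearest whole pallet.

1,243 pallets

Daily demand d = 35,175/250 = 140.700; p = 617; 1 − d/p = 0.77196
EPQ = √(2DS / (H(1 − d/p)))
    = √(2 × 35,175 × 463 / (27.3 × 0.77196)) ≈ 1,243.21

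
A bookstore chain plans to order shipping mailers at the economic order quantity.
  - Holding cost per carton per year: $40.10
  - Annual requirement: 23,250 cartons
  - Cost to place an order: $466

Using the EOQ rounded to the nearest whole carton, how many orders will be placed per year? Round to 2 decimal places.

2DS/H = 2·23,250·466/40.1 = 540,374.06
EOQ = √540,374.06 ≈ 735.10 → Q = 735
N = D/Q = 23,250/735 ≈ 31.633 orders/yr

31.63 orders per year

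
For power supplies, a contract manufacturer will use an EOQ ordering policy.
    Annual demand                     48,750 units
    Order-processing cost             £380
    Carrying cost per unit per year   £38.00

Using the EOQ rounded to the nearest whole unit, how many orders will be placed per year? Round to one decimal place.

Q* = √(2·D·S / H) = √(2·48,750·380 / 38) = √975,000.0 ≈ 987.42 → Q = 987
Orders per year = D/Q = 48,750 / 987 = 49.392

49.4 orders per year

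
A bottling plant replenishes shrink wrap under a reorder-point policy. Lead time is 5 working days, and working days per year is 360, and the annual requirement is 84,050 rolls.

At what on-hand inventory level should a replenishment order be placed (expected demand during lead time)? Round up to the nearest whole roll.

Daily demand d = 84,050 / 360 = 233.472 rolls/day
Demand during lead time = 233.472 × 5 = 1,167.36
Reorder point = 1,167.36 → round up

1,168 rolls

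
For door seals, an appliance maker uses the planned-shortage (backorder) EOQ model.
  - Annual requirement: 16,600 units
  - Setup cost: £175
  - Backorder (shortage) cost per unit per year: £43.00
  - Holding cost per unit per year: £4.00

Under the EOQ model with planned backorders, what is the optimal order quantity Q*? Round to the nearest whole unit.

1,260 units

Q* = √(2DS/H) · √((H + b)/b)
   = √(2 × 16,600 × 175 / 4) · √((4 + 43) / 43)
   = 1,205.197 × 1.0455 ≈ 1,260.01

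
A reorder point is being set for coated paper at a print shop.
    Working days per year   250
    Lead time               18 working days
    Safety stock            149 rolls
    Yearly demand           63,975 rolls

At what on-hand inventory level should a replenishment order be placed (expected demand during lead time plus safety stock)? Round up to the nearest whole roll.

Daily demand d = 63,975 / 250 = 255.900 rolls/day
Demand during lead time = 255.900 × 18 = 4,606.20
Reorder point = 4,606.20 + 149 = 4,755.20 → round up

4,756 rolls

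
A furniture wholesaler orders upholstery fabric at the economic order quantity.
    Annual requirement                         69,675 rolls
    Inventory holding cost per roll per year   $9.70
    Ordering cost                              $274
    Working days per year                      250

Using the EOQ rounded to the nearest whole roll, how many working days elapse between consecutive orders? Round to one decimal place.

2DS/H = 2·69,675·274/9.7 = 3,936,278.35
EOQ = √3,936,278.35 ≈ 1,984.01 → Q = 1,984 rolls
Days between orders = 250 / (D/Q) = 250 / 35.118 ≈ 7.119

7.1 days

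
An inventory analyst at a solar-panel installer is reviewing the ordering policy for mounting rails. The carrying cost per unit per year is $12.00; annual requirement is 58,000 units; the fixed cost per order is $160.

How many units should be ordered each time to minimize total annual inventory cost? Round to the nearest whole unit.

1,244 units

Optimal lot size Q* = (2 × 58,000 × $160 / $12)^½ ≈ 1,243.65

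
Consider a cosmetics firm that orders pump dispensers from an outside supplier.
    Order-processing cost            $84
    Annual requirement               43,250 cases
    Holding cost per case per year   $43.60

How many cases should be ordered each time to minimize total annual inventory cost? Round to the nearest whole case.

408 cases

Q* = √(2·D·S / H) = √(2·43,250·84 / 43.6) = √166,651.4 ≈ 408.23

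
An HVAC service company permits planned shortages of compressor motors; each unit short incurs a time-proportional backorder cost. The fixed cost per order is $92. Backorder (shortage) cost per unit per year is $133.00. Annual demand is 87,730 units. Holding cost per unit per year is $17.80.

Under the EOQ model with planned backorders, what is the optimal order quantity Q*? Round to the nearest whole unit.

1,014 units

Basic EOQ = √(2·87,730·92/17.8) = 952.298
Backorder adjustment √((H+b)/b) = √((17.8+133)/133) = 1.0648
Q* = 952.298 × 1.0648 ≈ 1,014.02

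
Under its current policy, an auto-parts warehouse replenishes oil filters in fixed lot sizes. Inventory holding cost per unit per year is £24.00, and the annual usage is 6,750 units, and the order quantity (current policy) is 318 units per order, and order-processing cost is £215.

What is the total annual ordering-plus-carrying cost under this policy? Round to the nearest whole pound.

£8,380

Ordering: D/Q × S = 6,750/318 × £215 = £4,563.68
Holding:  Q/2 × H = 318/2 × £24 = £3,816.00
Total = £4,563.68 + £3,816.00 = £8,379.68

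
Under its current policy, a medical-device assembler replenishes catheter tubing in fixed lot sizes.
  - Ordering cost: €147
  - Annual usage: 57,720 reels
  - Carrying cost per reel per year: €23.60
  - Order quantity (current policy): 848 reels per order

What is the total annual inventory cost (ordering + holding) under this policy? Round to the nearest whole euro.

€20,012

Annual ordering cost = (D/Q)·S = (57,720/848) × 147 = €10,005.71
Annual holding cost  = (Q/2)·H = (848/2) × 23.6 = €10,006.40
Total = €10,005.71 + €10,006.40 = €20,012.11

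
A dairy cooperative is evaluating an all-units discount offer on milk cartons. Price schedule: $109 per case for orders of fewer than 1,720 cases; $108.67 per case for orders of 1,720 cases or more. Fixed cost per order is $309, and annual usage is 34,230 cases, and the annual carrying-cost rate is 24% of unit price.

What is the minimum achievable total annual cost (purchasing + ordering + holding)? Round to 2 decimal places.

$3,748,353.05

H₁ = 24%×$109 = $26.1600;  H₂ = 24%×$108.67 = $26.0808
EOQ₁ = √(2×34,230×309/26.1600) = 899.25  (< 1,720, feasible at tier 1)
EOQ₂ = √(2×34,230×309/26.0808) = 900.61  (< 1,720 → use Q = 1,720 at tier-2 price)
TC(tier 1 (EOQ₁), Q≈899.2) = $3,754,594.29
TC(tier 2, Q≈1,720.0) = $3,748,353.05
Minimum at tier 2: $3,748,353.05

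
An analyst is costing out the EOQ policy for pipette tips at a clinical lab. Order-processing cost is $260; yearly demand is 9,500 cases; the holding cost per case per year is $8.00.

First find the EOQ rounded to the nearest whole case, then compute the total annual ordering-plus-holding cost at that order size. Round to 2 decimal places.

$6,286.49

Optimal lot size Q* = (2 × 9,500 × $260 / $8)^½ ≈ 785.81 → Q = 786 cases
Ordering: D/Q × S = 9,500/786 × $260 = $3,142.49
Holding:  Q/2 × H = 786/2 × $8 = $3,144.00
Total = $3,142.49 + $3,144.00 = $6,286.49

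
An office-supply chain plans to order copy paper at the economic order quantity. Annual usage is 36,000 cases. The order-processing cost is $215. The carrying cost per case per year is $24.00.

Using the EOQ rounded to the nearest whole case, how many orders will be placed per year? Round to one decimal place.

Q* = √(2·D·S / H) = √(2·36,000·215 / 24) = √645,000.0 ≈ 803.12 → Q = 803
Orders per year = D/Q = 36,000 / 803 = 44.832

44.8 orders per year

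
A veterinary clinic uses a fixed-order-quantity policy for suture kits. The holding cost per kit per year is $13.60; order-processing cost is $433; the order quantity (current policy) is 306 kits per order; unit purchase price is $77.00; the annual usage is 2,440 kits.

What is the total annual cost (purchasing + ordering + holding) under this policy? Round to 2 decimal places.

$193,413.48

Annual ordering cost = (D/Q)·S = (2,440/306) × 433 = $3,452.68
Annual holding cost  = (Q/2)·H = (306/2) × 13.6 = $2,080.80
Purchase cost = D·C = 2,440 × 77 = $187,880.00
Total = $3,452.68 + $2,080.80 + $187,880.00 = $193,413.48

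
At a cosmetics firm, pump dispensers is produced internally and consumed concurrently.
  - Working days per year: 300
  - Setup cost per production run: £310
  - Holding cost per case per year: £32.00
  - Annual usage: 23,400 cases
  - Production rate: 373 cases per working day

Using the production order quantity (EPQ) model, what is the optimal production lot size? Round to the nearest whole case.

d = 23,400/300 = 78.0000 cases/day;  effective holding cost H(1 − d/p) = 32·(1 − 78.0000/373) = 25.30831
Q* = √(2DS / H_eff) = √(2·23,400·310 / 25.30831) ≈ 757.13

757 cases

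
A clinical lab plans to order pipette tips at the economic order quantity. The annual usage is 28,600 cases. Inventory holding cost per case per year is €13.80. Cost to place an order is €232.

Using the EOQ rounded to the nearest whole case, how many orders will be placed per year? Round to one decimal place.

29.2 orders per year

EOQ = √(2DS/H) = √(2 × 28,600 × 232 / 13.8)
    = √(961,623.19) ≈ 980.62 → Q = 981
N = D/Q = 28,600/981 ≈ 29.154 orders/yr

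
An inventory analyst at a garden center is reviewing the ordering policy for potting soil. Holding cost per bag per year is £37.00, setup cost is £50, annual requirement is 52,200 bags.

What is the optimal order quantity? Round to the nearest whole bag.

Optimal lot size Q* = (2 × 52,200 × £50 / £37)^½ ≈ 375.61

376 bags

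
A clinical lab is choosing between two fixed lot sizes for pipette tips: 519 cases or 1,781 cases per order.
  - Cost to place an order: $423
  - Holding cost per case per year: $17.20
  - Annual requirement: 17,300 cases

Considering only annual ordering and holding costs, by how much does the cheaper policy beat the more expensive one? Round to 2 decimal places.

$862.07

TC(Q) = (D/Q)S + (Q/2)H
TC(519) = (17,300/519)×423 + (519/2)×17.2 = $18,563.40
TC(1,781) = (17,300/1,781)×423 + (1,781/2)×17.2 = $19,425.47
Cheaper: Q = 519.  Difference = $862.07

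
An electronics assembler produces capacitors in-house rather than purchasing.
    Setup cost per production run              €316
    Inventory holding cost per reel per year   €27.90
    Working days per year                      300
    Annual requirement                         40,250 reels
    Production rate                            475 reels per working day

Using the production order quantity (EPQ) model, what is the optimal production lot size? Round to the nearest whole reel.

d = 40,250/300 = 134.1667 reels/day;  effective holding cost H(1 − d/p) = 27.9·(1 − 134.1667/475) = 20.01947
Q* = √(2DS / H_eff) = √(2·40,250·316 / 20.01947) ≈ 1,127.24

1,127 reels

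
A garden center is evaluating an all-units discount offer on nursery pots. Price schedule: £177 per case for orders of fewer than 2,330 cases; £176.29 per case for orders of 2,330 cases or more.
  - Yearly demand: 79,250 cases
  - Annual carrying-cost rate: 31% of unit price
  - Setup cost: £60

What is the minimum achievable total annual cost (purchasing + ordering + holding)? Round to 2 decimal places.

£14,036,690.41

H₁ = 31%×£177 = £54.8700;  H₂ = 31%×£176.29 = £54.6499
EOQ₁ = √(2×79,250×60/54.8700) = 416.32  (< 2,330, feasible at tier 1)
EOQ₂ = √(2×79,250×60/54.6499) = 417.15  (< 2,330 → use Q = 2,330 at tier-2 price)
TC(tier 1 (EOQ₁), Q≈416.3) = £14,050,093.24
TC(tier 2, Q≈2,330.0) = £14,036,690.41
Minimum at tier 2: £14,036,690.41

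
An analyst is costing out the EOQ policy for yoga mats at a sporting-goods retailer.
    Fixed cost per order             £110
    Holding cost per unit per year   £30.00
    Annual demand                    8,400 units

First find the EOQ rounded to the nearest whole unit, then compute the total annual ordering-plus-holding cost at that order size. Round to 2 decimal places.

2DS/H = 2·8,400·110/30 = 61,600.00
EOQ = √61,600.00 ≈ 248.19 → Q = 248 units
Orders/yr = 8,400/248 = 33.871; ordering cost = 33.871 × £110 = £3,725.81
Average inventory = 248/2 = 124; holding cost = 124 × £30 = £3,720.00
Total = £3,725.81 + £3,720.00 = £7,445.81

£7,445.81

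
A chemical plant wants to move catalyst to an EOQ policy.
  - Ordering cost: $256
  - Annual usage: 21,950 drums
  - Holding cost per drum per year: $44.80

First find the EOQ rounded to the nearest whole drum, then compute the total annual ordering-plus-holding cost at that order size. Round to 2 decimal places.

$22,438.37

EOQ = √(2DS/H) = √(2 × 21,950 × 256 / 44.8)
    = √(250,857.14) ≈ 500.86 → Q = 501 drums
Orders/yr = 21,950/501 = 43.812; ordering cost = 43.812 × $256 = $11,215.97
Average inventory = 501/2 = 250.5; holding cost = 250.5 × $44.8 = $11,222.40
Total = $11,215.97 + $11,222.40 = $22,438.37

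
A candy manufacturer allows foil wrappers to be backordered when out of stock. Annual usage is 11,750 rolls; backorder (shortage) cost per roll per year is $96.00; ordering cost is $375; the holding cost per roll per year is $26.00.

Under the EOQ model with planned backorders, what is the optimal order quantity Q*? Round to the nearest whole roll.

656 rolls

Basic EOQ = √(2·11,750·375/26) = 582.188
Backorder adjustment √((H+b)/b) = √((26+96)/96) = 1.1273
Q* = 582.188 × 1.1273 ≈ 656.31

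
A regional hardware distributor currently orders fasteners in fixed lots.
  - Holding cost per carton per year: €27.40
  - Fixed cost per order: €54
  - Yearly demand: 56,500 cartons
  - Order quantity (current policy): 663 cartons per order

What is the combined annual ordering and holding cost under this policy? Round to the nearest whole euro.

€13,685

Annual ordering cost = (D/Q)·S = (56,500/663) × 54 = €4,601.81
Annual holding cost  = (Q/2)·H = (663/2) × 27.4 = €9,083.10
Total = €4,601.81 + €9,083.10 = €13,684.91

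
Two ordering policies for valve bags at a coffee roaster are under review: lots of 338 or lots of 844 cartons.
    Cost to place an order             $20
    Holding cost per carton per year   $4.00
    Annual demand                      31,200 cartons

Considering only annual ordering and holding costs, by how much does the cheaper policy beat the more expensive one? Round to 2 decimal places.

$94.82

For each Q, cost = (D/Q)·S + (Q/2)·H.
TC(338) = (31,200/338)×20 + (338/2)×4 = $2,522.15
TC(844) = (31,200/844)×20 + (844/2)×4 = $2,427.34
|ΔTC| = |$2,522.15 − $2,427.34| = $94.82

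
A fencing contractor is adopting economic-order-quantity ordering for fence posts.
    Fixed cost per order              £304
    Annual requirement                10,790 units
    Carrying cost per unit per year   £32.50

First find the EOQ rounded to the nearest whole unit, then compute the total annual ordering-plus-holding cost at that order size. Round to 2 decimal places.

Q* = √(2·D·S / H) = √(2·10,790·304 / 32.5) = √201,856.0 ≈ 449.28 → Q = 449 units
Annual ordering cost = (D/Q)·S = (10,790/449) × 304 = £7,305.48
Annual holding cost  = (Q/2)·H = (449/2) × 32.5 = £7,296.25
Total = £7,305.48 + £7,296.25 = £14,601.73

£14,601.73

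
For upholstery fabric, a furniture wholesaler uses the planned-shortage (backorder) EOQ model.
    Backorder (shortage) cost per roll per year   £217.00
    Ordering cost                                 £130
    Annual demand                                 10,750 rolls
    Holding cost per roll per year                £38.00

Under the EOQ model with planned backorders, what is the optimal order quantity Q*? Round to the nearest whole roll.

Basic EOQ = √(2·10,750·130/38) = 271.206
Backorder adjustment √((H+b)/b) = √((38+217)/217) = 1.0840
Q* = 271.206 × 1.0840 ≈ 293.99

294 rolls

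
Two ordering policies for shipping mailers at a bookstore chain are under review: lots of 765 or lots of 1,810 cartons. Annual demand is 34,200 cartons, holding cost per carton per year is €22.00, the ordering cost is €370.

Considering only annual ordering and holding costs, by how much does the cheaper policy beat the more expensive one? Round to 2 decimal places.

€1,944.98

Annual cost at Q: ordering D·S/Q plus holding Q·H/2.
TC(765) = (34,200/765)×370 + (765/2)×22 = €24,956.18
TC(1,810) = (34,200/1,810)×370 + (1,810/2)×22 = €26,901.16
|ΔTC| = |€24,956.18 − €26,901.16| = €1,944.98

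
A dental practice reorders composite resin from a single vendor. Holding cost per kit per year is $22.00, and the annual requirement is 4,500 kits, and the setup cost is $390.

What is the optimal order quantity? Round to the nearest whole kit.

EOQ = √(2DS/H) = √(2 × 4,500 × 390 / 22)
    = √(159,545.45) ≈ 399.43

399 kits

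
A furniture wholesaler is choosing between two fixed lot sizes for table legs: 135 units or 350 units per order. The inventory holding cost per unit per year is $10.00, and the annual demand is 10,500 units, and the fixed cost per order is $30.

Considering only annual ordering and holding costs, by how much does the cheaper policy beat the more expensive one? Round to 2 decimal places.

For each Q, cost = (D/Q)·S + (Q/2)·H.
TC(135) = (10,500/135)×30 + (135/2)×10 = $3,008.33
TC(350) = (10,500/350)×30 + (350/2)×10 = $2,650.00
Cheaper: Q = 350.  Difference = $358.33

$358.33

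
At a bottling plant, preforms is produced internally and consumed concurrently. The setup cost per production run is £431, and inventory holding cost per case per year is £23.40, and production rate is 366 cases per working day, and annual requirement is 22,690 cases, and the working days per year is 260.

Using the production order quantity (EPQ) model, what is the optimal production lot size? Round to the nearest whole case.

d = 22,690/260 = 87.2692 cases/day;  effective holding cost H(1 − d/p) = 23.4·(1 − 87.2692/366) = 17.82049
Q* = √(2DS / H_eff) = √(2·22,690·431 / 17.82049) ≈ 1,047.64

1,048 cases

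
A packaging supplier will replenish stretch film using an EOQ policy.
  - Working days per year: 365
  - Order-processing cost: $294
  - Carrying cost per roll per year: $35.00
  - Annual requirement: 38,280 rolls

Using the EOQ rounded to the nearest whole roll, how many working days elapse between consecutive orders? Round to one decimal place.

Optimal lot size Q* = (2 × 38,280 × $294 / $35)^½ ≈ 801.94 → Q = 802 rolls
Days between orders = 365 / (D/Q) = 365 / 47.731 ≈ 7.647

7.6 days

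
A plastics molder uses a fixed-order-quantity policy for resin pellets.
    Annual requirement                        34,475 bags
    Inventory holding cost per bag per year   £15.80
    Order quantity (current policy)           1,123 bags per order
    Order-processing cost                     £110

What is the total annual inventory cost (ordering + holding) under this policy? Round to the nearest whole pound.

Ordering: D/Q × S = 34,475/1,123 × £110 = £3,376.89
Holding:  Q/2 × H = 1,123/2 × £15.8 = £8,871.70
Total = £3,376.89 + £8,871.70 = £12,248.59

£12,249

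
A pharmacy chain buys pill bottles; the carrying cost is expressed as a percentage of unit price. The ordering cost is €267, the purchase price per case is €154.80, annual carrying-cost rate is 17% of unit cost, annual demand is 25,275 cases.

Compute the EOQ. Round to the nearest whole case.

Carrying cost H = €154.8 × 17% = €26.3160/case/yr
2DS/H = 2·25,275·267/26.316 = 512,876.20
EOQ = √512,876.20 ≈ 716.15

716 cases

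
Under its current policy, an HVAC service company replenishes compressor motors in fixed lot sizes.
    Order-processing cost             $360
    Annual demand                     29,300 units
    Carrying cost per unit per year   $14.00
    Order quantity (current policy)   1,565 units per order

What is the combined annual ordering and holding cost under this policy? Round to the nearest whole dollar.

Ordering: D/Q × S = 29,300/1,565 × $360 = $6,739.94
Holding:  Q/2 × H = 1,565/2 × $14 = $10,955.00
Total = $6,739.94 + $10,955.00 = $17,694.94

$17,695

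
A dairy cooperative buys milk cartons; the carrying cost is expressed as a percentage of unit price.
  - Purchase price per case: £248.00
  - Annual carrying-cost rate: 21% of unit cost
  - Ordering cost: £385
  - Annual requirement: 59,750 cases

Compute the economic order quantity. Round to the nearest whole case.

Carrying cost H = £248 × 21% = £52.0800/case/yr
2DS/H = 2·59,750·385/52.08 = 883,400.54
EOQ = √883,400.54 ≈ 939.89

940 cases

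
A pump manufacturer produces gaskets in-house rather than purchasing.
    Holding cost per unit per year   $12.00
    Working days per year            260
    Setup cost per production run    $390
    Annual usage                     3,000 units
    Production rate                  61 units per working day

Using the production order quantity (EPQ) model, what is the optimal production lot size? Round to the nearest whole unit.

Daily demand d = 3,000/260 = 11.538; p = 61; 1 − d/p = 0.81084
EPQ = √(2DS / (H(1 − d/p)))
    = √(2 × 3,000 × 390 / (12 × 0.81084)) ≈ 490.40

490 units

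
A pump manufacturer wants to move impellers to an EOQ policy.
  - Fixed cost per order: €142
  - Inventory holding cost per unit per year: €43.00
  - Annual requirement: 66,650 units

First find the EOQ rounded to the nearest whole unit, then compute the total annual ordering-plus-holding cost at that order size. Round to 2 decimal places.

Q* = √(2·D·S / H) = √(2·66,650·142 / 43) = √440,200.0 ≈ 663.48 → Q = 663 units
Orders/yr = 66,650/663 = 100.528; ordering cost = 100.528 × €142 = €14,274.96
Average inventory = 663/2 = 331.5; holding cost = 331.5 × €43 = €14,254.50
Total = €14,274.96 + €14,254.50 = €28,529.46

€28,529.46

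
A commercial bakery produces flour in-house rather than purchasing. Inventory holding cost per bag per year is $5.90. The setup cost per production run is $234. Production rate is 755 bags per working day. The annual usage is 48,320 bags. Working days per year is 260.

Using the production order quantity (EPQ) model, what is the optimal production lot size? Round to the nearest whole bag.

Daily demand d = 48,320/260 = 185.846; p = 755; 1 − d/p = 0.75385
EPQ = √(2DS / (H(1 − d/p)))
    = √(2 × 48,320 × 234 / (5.9 × 0.75385)) ≈ 2,254.86

2,255 bags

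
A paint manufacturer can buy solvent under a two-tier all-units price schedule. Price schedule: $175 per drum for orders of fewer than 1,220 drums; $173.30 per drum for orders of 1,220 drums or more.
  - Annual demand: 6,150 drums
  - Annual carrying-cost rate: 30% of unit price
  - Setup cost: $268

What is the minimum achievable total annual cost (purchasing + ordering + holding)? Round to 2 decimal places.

H₁ = 30%×$175 = $52.5000;  H₂ = 30%×$173.30 = $51.9900
EOQ₁ = √(2×6,150×268/52.5000) = 250.58  (< 1,220, feasible at tier 1)
EOQ₂ = √(2×6,150×268/51.9900) = 251.80  (< 1,220 → use Q = 1,220 at tier-2 price)
TC(tier 1 (EOQ₁), Q≈250.6) = $1,089,405.27
TC(tier 2, Q≈1,220.0) = $1,098,859.88
Minimum at tier 1 (EOQ₁): $1,089,405.27

$1,089,405.27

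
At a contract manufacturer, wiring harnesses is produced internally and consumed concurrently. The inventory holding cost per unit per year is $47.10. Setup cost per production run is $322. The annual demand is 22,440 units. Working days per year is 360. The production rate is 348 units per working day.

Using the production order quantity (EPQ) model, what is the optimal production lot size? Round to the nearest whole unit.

611 units

Daily demand d = 22,440/360 = 62.333; p = 348; 1 − d/p = 0.82088
EPQ = √(2DS / (H(1 − d/p)))
    = √(2 × 22,440 × 322 / (47.1 × 0.82088)) ≈ 611.37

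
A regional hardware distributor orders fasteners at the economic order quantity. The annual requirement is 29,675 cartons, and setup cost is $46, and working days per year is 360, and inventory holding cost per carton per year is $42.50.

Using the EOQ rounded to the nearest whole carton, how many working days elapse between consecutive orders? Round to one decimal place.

Q* = √(2·D·S / H) = √(2·29,675·46 / 42.5) = √64,237.6 ≈ 253.45 → Q = 253 cartons
Days between orders = 360 / (D/Q) = 360 / 117.292 ≈ 3.069

3.1 days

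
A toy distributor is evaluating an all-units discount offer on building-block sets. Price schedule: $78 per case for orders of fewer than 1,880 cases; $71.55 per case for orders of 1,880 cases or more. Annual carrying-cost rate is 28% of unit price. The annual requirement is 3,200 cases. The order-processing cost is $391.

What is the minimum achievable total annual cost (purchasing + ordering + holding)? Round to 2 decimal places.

H₁ = 28%×$78 = $21.8400;  H₂ = 28%×$71.55 = $20.0340
EOQ₁ = √(2×3,200×391/21.8400) = 338.49  (< 1,880, feasible at tier 1)
EOQ₂ = √(2×3,200×391/20.0340) = 353.42  (< 1,880 → use Q = 1,880 at tier-2 price)
TC(tier 1 (EOQ₁), Q≈338.5) = $256,992.73
TC(tier 2, Q≈1,880.0) = $248,457.49
Minimum at tier 2: $248,457.49

$248,457.49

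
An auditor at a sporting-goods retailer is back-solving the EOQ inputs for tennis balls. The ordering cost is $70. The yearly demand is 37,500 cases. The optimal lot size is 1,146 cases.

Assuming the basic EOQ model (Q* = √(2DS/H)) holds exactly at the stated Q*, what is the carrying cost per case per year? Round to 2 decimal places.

Since Q* = (2DS/H)^½, squaring gives Q*²·H = 2DS.
H = 2DS / Q² = 2 × 37,500 × 70 / 1,146² = 3.9975

$4.00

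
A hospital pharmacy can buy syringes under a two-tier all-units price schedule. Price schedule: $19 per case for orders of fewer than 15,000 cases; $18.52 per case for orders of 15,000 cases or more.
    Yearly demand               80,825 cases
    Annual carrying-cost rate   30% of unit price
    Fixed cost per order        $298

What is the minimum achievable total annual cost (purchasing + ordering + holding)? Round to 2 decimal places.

H₁ = 30%×$19 = $5.7000;  H₂ = 30%×$18.52 = $5.5560
EOQ₁ = √(2×80,825×298/5.7000) = 2,907.09  (< 15,000, feasible at tier 1)
EOQ₂ = √(2×80,825×298/5.5560) = 2,944.52  (< 15,000 → use Q = 15,000 at tier-2 price)
TC(tier 1 (EOQ₁), Q≈2,907.1) = $1,552,245.42
TC(tier 2, Q≈15,000.0) = $1,540,154.72
Minimum at tier 2: $1,540,154.72

$1,540,154.72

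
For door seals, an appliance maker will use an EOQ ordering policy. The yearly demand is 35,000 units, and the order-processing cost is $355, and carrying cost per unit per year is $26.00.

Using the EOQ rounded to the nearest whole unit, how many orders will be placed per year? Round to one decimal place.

EOQ = √(2DS/H) = √(2 × 35,000 × 355 / 26)
    = √(955,769.23) ≈ 977.63 → Q = 978
Orders per year = D/Q = 35,000 / 978 = 35.787

35.8 orders per year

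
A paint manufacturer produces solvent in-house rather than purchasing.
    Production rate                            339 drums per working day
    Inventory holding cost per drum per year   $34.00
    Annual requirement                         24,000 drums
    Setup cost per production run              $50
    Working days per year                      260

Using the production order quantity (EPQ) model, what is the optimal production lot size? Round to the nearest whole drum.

Daily demand d = 24,000/260 = 92.308; p = 339; 1 − d/p = 0.72771
EPQ = √(2DS / (H(1 − d/p)))
    = √(2 × 24,000 × 50 / (34 × 0.72771)) ≈ 311.45

311 drums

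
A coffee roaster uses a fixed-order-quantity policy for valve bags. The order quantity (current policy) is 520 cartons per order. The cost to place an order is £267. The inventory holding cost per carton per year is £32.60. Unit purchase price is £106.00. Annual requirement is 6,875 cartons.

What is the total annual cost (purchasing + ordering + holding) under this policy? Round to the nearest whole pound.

£740,756

Orders/yr = 6,875/520 = 13.221; ordering cost = 13.221 × £267 = £3,530.05
Average inventory = 520/2 = 260; holding cost = 260 × £32.6 = £8,476.00
Purchase cost = D·C = 6,875 × 106 = £728,750.00
Total = £3,530.05 + £8,476.00 + £728,750.00 = £740,756.05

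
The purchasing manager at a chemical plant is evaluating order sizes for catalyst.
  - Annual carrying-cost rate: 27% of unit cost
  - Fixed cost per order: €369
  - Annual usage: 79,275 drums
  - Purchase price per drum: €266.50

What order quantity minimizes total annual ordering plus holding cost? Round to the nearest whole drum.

Carrying cost H = €266.5 × 27% = €71.9550/drum/yr
2DS/H = 2·79,275·369/71.955 = 813,076.92
EOQ = √813,076.92 ≈ 901.71

902 drums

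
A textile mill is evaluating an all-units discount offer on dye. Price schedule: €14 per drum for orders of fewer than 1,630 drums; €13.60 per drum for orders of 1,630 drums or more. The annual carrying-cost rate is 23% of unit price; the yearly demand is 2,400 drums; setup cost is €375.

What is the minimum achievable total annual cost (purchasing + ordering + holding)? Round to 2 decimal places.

H₁ = 23%×€14 = €3.2200;  H₂ = 23%×€13.60 = €3.1280
EOQ₁ = √(2×2,400×375/3.2200) = 747.67  (< 1,630, feasible at tier 1)
EOQ₂ = √(2×2,400×375/3.1280) = 758.58  (< 1,630 → use Q = 1,630 at tier-2 price)
TC(tier 1 (EOQ₁), Q≈747.7) = €36,007.49
TC(tier 2, Q≈1,630.0) = €35,741.47
Minimum at tier 2: €35,741.47

€35,741.47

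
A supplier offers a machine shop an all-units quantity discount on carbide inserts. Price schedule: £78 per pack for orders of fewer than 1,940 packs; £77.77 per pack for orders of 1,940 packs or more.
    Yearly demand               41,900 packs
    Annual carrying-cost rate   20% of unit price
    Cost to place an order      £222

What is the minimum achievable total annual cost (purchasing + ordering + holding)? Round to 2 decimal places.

H₁ = 20%×£78 = £15.6000;  H₂ = 20%×£77.77 = £15.5540
EOQ₁ = √(2×41,900×222/15.6000) = 1,092.03  (< 1,940, feasible at tier 1)
EOQ₂ = √(2×41,900×222/15.5540) = 1,093.65  (< 1,940 → use Q = 1,940 at tier-2 price)
TC(tier 1 (EOQ₁), Q≈1,092.0) = £3,285,235.73
TC(tier 2, Q≈1,940.0) = £3,278,445.12
Minimum at tier 2: £3,278,445.12

£3,278,445.12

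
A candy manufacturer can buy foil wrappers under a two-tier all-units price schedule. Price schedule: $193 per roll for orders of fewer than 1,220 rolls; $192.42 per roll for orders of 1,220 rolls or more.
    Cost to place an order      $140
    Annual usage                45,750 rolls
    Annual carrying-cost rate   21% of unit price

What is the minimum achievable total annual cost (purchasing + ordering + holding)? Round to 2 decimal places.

H₁ = 21%×$193 = $40.5300;  H₂ = 21%×$192.42 = $40.4082
EOQ₁ = √(2×45,750×140/40.5300) = 562.19  (< 1,220, feasible at tier 1)
EOQ₂ = √(2×45,750×140/40.4082) = 563.04  (< 1,220 → use Q = 1,220 at tier-2 price)
TC(tier 1 (EOQ₁), Q≈562.2) = $8,852,535.73
TC(tier 2, Q≈1,220.0) = $8,833,114.00
Minimum at tier 2: $8,833,114.00

$8,833,114.00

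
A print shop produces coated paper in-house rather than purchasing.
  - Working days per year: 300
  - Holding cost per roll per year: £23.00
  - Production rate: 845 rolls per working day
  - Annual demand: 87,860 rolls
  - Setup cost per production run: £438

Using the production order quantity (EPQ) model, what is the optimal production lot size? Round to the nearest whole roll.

d = 87,860/300 = 292.8667 rolls/day;  effective holding cost H(1 − d/p) = 23·(1 − 292.8667/845) = 15.02848
Q* = √(2DS / H_eff) = √(2·87,860·438 / 15.02848) ≈ 2,263.03

2,263 rolls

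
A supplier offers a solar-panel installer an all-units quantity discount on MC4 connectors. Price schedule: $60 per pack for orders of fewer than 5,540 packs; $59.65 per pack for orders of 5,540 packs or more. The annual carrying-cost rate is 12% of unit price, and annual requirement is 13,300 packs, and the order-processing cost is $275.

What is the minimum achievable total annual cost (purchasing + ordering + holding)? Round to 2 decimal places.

$805,257.27

H₁ = 12%×$60 = $7.2000;  H₂ = 12%×$59.65 = $7.1580
EOQ₁ = √(2×13,300×275/7.2000) = 1,007.95  (< 5,540, feasible at tier 1)
EOQ₂ = √(2×13,300×275/7.1580) = 1,010.91  (< 5,540 → use Q = 5,540 at tier-2 price)
TC(tier 1 (EOQ₁), Q≈1,008.0) = $805,257.27
TC(tier 2, Q≈5,540.0) = $813,832.86
Minimum at tier 1 (EOQ₁): $805,257.27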